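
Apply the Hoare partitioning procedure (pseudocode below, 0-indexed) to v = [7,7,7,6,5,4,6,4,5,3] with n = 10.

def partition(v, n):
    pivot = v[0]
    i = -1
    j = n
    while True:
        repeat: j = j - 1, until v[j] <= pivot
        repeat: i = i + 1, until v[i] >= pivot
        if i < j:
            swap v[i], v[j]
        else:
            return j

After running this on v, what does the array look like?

[3,5,4,6,5,4,6,7,7,7]

pivot=7
j stops at 9 (3), i stops at 0 (7); swap ⇒ [3,7,7,6,5,4,6,4,5,7]
j stops at 8 (5), i stops at 1 (7); swap ⇒ [3,5,7,6,5,4,6,4,7,7]
j stops at 7 (4), i stops at 2 (7); swap ⇒ [3,5,4,6,5,4,6,7,7,7]
j stops at 6, i stops at 7; i≥j ⇒ return 6. v=[3,5,4,6,5,4,6,7,7,7]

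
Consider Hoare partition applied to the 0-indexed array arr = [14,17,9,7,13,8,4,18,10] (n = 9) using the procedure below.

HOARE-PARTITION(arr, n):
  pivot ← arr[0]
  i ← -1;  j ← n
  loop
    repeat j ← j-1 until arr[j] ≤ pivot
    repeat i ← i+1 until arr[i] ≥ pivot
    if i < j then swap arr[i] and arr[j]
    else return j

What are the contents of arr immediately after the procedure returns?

[10,4,9,7,13,8,17,18,14]

pivot = arr[0] = 14; i = -1, j = 9
j→8 (arr[8]=10≤14), i→0 (arr[0]=14≥14); i<j, swap → [10,17,9,7,13,8,4,18,14]
j→6 (arr[6]=4≤14), i→1 (arr[1]=17≥14); i<j, swap → [10,4,9,7,13,8,17,18,14]
j→5, i→6; i≥j, return j=5. arr = [10,4,9,7,13,8,17,18,14]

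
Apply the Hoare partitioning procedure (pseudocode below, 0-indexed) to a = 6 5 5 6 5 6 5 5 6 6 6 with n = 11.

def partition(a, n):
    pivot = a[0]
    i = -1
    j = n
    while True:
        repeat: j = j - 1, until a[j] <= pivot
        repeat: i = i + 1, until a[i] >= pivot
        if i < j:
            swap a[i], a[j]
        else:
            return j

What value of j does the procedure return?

pivot = a[0] = 6; i = -1, j = 11
j→10 (a[10]=6≤6), i→0 (a[0]=6≥6); i<j, swap → 6 5 5 6 5 6 5 5 6 6 6
j→9 (a[9]=6≤6), i→3 (a[3]=6≥6); i<j, swap → 6 5 5 6 5 6 5 5 6 6 6
j→8 (a[8]=6≤6), i→5 (a[5]=6≥6); i<j, swap → 6 5 5 6 5 6 5 5 6 6 6
j→7, i→8; i≥j, return j=7. a = 6 5 5 6 5 6 5 5 6 6 6

7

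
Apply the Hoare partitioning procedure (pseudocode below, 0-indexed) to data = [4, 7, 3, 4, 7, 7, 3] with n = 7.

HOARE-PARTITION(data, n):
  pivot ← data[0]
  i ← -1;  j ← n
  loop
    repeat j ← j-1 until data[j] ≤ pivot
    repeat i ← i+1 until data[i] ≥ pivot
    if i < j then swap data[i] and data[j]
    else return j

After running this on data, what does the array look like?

pivot=4
j stops at 6 (3), i stops at 0 (4); swap ⇒ [3, 7, 3, 4, 7, 7, 4]
j stops at 3 (4), i stops at 1 (7); swap ⇒ [3, 4, 3, 7, 7, 7, 4]
j stops at 2, i stops at 3; i≥j ⇒ return 2. data=[3, 4, 3, 7, 7, 7, 4]

[3, 4, 3, 7, 7, 7, 4]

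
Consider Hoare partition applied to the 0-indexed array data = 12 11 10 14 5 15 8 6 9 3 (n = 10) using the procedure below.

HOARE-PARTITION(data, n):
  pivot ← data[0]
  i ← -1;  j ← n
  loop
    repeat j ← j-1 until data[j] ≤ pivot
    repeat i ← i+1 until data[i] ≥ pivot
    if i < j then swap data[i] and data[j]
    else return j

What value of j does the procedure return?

6

pivot=12
j stops at 9 (3), i stops at 0 (12); swap ⇒ 3 11 10 14 5 15 8 6 9 12
j stops at 8 (9), i stops at 3 (14); swap ⇒ 3 11 10 9 5 15 8 6 14 12
j stops at 7 (6), i stops at 5 (15); swap ⇒ 3 11 10 9 5 6 8 15 14 12
j stops at 6, i stops at 7; i≥j ⇒ return 6. data=3 11 10 9 5 6 8 15 14 12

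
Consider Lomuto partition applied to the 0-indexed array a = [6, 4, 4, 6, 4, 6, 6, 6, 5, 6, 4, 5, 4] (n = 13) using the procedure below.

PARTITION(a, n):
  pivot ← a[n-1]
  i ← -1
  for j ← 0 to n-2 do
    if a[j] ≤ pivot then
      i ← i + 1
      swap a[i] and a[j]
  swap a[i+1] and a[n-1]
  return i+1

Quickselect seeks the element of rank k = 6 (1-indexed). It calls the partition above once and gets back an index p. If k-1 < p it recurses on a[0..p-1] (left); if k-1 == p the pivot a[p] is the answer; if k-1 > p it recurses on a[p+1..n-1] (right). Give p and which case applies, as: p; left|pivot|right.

pivot=4, i=-1
j=0: 6>4, skip
j=1: 4≤4, i=0, swap(0,1) ⇒ [4, 6, 4, 6, 4, 6, 6, 6, 5, 6, 4, 5, 4]
j=2: 4≤4, i=1, swap(1,2) ⇒ [4, 4, 6, 6, 4, 6, 6, 6, 5, 6, 4, 5, 4]
j=3: 6>4, skip
j=4: 4≤4, i=2, swap(2,4) ⇒ [4, 4, 4, 6, 6, 6, 6, 6, 5, 6, 4, 5, 4]
j=5: 6>4, skip
j=6: 6>4, skip
j=7: 6>4, skip
j=8: 5>4, skip
j=9: 6>4, skip
j=10: 4≤4, i=3, swap(3,10) ⇒ [4, 4, 4, 4, 6, 6, 6, 6, 5, 6, 6, 5, 4]
j=11: 5>4, skip
swap(4,12) ⇒ [4, 4, 4, 4, 4, 6, 6, 6, 5, 6, 6, 5, 6]; return 4
p = 4; k-1 = 5 > 4 ⇒ right

4; right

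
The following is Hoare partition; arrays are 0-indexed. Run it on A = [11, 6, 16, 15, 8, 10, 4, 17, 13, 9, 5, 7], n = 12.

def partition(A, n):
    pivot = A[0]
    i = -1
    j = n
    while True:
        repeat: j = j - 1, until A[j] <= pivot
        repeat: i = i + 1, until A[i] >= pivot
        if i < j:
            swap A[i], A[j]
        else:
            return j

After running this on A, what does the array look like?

[7, 6, 5, 9, 8, 10, 4, 17, 13, 15, 16, 11]

pivot=11
j stops at 11 (7), i stops at 0 (11); swap ⇒ [7, 6, 16, 15, 8, 10, 4, 17, 13, 9, 5, 11]
j stops at 10 (5), i stops at 2 (16); swap ⇒ [7, 6, 5, 15, 8, 10, 4, 17, 13, 9, 16, 11]
j stops at 9 (9), i stops at 3 (15); swap ⇒ [7, 6, 5, 9, 8, 10, 4, 17, 13, 15, 16, 11]
j stops at 6, i stops at 7; i≥j ⇒ return 6. A=[7, 6, 5, 9, 8, 10, 4, 17, 13, 15, 16, 11]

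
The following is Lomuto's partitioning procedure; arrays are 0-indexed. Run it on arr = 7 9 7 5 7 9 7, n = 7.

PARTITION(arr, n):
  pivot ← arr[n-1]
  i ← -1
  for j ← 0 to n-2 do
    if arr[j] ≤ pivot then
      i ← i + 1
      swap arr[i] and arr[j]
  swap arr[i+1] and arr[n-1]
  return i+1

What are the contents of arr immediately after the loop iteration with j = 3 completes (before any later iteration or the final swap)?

7 7 5 9 7 9 7

pivot = arr[6] = 7; i = -1
j=0: arr[0]=7 ≤ 7 → i=0, swap arr[0],arr[0] (no change) → 7 9 7 5 7 9 7
j=1: arr[1]=9 > 7 → no swap
j=2: arr[2]=7 ≤ 7 → i=1, swap arr[1],arr[2] → 7 7 9 5 7 9 7
j=3: arr[3]=5 ≤ 7 → i=2, swap arr[2],arr[3] → 7 7 5 9 7 9 7
(after j=3) arr = 7 7 5 9 7 9 7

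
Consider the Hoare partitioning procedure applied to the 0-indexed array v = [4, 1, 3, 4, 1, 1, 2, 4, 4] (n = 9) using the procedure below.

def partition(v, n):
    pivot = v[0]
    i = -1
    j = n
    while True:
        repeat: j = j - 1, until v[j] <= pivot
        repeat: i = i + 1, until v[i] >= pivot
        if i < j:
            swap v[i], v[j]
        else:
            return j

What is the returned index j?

6

pivot = v[0] = 4; i = -1, j = 9
j→8 (v[8]=4≤4), i→0 (v[0]=4≥4); i<j, swap → [4, 1, 3, 4, 1, 1, 2, 4, 4]
j→7 (v[7]=4≤4), i→3 (v[3]=4≥4); i<j, swap → [4, 1, 3, 4, 1, 1, 2, 4, 4]
j→6, i→7; i≥j, return j=6. v = [4, 1, 3, 4, 1, 1, 2, 4, 4]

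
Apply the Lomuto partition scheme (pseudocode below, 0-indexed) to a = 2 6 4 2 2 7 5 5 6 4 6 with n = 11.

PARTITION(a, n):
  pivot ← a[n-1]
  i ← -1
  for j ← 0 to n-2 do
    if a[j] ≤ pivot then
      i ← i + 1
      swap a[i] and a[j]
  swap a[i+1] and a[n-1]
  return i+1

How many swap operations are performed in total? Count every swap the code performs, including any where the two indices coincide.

10

pivot=6, i=-1
j=0: 2≤6, i=0, swap(0,0) ⇒ 2 6 4 2 2 7 5 5 6 4 6
j=1: 6≤6, i=1, swap(1,1) ⇒ 2 6 4 2 2 7 5 5 6 4 6
j=2: 4≤6, i=2, swap(2,2) ⇒ 2 6 4 2 2 7 5 5 6 4 6
j=3: 2≤6, i=3, swap(3,3) ⇒ 2 6 4 2 2 7 5 5 6 4 6
j=4: 2≤6, i=4, swap(4,4) ⇒ 2 6 4 2 2 7 5 5 6 4 6
j=5: 7>6, skip
j=6: 5≤6, i=5, swap(5,6) ⇒ 2 6 4 2 2 5 7 5 6 4 6
j=7: 5≤6, i=6, swap(6,7) ⇒ 2 6 4 2 2 5 5 7 6 4 6
j=8: 6≤6, i=7, swap(7,8) ⇒ 2 6 4 2 2 5 5 6 7 4 6
j=9: 4≤6, i=8, swap(8,9) ⇒ 2 6 4 2 2 5 5 6 4 7 6
swap(9,10) ⇒ 2 6 4 2 2 5 5 6 4 6 7; return 9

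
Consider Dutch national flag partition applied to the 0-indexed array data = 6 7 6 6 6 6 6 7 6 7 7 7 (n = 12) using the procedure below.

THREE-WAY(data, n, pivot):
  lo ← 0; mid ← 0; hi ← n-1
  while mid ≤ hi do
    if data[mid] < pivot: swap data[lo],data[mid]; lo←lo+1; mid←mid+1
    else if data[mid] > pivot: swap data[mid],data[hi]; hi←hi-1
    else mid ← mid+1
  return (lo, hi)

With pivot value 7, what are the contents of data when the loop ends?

lo=0 mid=0 hi=11
6<7: swap(0,0), lo=1 mid=1 ⇒ 6 7 6 6 6 6 6 7 6 7 7 7
7=7: mid=2
6<7: swap(1,2), lo=2 mid=3 ⇒ 6 6 7 6 6 6 6 7 6 7 7 7
6<7: swap(2,3), lo=3 mid=4 ⇒ 6 6 6 7 6 6 6 7 6 7 7 7
6<7: swap(3,4), lo=4 mid=5 ⇒ 6 6 6 6 7 6 6 7 6 7 7 7
6<7: swap(4,5), lo=5 mid=6 ⇒ 6 6 6 6 6 7 6 7 6 7 7 7
6<7: swap(5,6), lo=6 mid=7 ⇒ 6 6 6 6 6 6 7 7 6 7 7 7
7=7: mid=8
6<7: swap(6,8), lo=7 mid=9 ⇒ 6 6 6 6 6 6 6 7 7 7 7 7
7=7: mid=10
7=7: mid=11
7=7: mid=12
done. lo=7 hi=11; data=6 6 6 6 6 6 6 7 7 7 7 7

6 6 6 6 6 6 6 7 7 7 7 7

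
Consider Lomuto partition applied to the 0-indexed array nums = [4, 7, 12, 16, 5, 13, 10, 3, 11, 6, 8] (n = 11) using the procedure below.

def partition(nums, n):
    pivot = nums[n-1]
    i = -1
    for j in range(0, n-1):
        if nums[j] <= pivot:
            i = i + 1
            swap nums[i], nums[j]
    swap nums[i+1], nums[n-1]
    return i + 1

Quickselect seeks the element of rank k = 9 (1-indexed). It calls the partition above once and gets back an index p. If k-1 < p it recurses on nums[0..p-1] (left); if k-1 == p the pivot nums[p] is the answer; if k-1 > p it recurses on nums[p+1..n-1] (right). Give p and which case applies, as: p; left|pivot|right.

pivot = nums[10] = 8; i = -1
j=0: nums[0]=4 ≤ 8 → i=0, swap nums[0],nums[0] (no change) → [4, 7, 12, 16, 5, 13, 10, 3, 11, 6, 8]
j=1: nums[1]=7 ≤ 8 → i=1, swap nums[1],nums[1] (no change) → [4, 7, 12, 16, 5, 13, 10, 3, 11, 6, 8]
j=2: nums[2]=12 > 8 → no swap
j=3: nums[3]=16 > 8 → no swap
j=4: nums[4]=5 ≤ 8 → i=2, swap nums[2],nums[4] → [4, 7, 5, 16, 12, 13, 10, 3, 11, 6, 8]
j=5: nums[5]=13 > 8 → no swap
j=6: nums[6]=10 > 8 → no swap
j=7: nums[7]=3 ≤ 8 → i=3, swap nums[3],nums[7] → [4, 7, 5, 3, 12, 13, 10, 16, 11, 6, 8]
j=8: nums[8]=11 > 8 → no swap
j=9: nums[9]=6 ≤ 8 → i=4, swap nums[4],nums[9] → [4, 7, 5, 3, 6, 13, 10, 16, 11, 12, 8]
final swap nums[5],nums[10] → [4, 7, 5, 3, 6, 8, 10, 16, 11, 12, 13]; return 5
p = 5; k-1 = 8 > 5 ⇒ right

5; right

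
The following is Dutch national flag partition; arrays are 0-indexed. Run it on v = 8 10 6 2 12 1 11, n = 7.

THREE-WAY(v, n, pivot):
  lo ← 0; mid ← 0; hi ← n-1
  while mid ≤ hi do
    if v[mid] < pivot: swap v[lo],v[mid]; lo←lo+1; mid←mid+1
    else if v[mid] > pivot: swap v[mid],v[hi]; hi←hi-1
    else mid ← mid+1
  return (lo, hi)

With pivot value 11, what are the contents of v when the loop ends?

8 10 6 2 1 11 12

pivot = 11; lo=0, mid=0, hi=6
v[mid]=8<11: swap v[0],v[0]; lo=1,mid=1 → 8 10 6 2 12 1 11
v[mid]=10<11: swap v[1],v[1]; lo=2,mid=2 → 8 10 6 2 12 1 11
v[mid]=6<11: swap v[2],v[2]; lo=3,mid=3 → 8 10 6 2 12 1 11
v[mid]=2<11: swap v[3],v[3]; lo=4,mid=4 → 8 10 6 2 12 1 11
v[mid]=12>11: swap v[4],v[6]; hi=5 → 8 10 6 2 11 1 12
v[mid]=11=11: mid=5
v[mid]=1<11: swap v[4],v[5]; lo=5,mid=6 → 8 10 6 2 1 11 12
end: lo=5, hi=5; v = 8 10 6 2 1 11 12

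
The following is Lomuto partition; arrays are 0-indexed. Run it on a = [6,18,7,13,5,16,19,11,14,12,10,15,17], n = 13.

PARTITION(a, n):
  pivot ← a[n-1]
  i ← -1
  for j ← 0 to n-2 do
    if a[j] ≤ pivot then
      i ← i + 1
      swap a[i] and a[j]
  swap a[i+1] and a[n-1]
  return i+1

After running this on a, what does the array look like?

[6,7,13,5,16,11,14,12,10,15,17,18,19]

pivot=17, i=-1
j=0: 6≤17, i=0, swap(0,0) ⇒ [6,18,7,13,5,16,19,11,14,12,10,15,17]
j=1: 18>17, skip
j=2: 7≤17, i=1, swap(1,2) ⇒ [6,7,18,13,5,16,19,11,14,12,10,15,17]
j=3: 13≤17, i=2, swap(2,3) ⇒ [6,7,13,18,5,16,19,11,14,12,10,15,17]
j=4: 5≤17, i=3, swap(3,4) ⇒ [6,7,13,5,18,16,19,11,14,12,10,15,17]
j=5: 16≤17, i=4, swap(4,5) ⇒ [6,7,13,5,16,18,19,11,14,12,10,15,17]
j=6: 19>17, skip
j=7: 11≤17, i=5, swap(5,7) ⇒ [6,7,13,5,16,11,19,18,14,12,10,15,17]
j=8: 14≤17, i=6, swap(6,8) ⇒ [6,7,13,5,16,11,14,18,19,12,10,15,17]
j=9: 12≤17, i=7, swap(7,9) ⇒ [6,7,13,5,16,11,14,12,19,18,10,15,17]
j=10: 10≤17, i=8, swap(8,10) ⇒ [6,7,13,5,16,11,14,12,10,18,19,15,17]
j=11: 15≤17, i=9, swap(9,11) ⇒ [6,7,13,5,16,11,14,12,10,15,19,18,17]
swap(10,12) ⇒ [6,7,13,5,16,11,14,12,10,15,17,18,19]; return 10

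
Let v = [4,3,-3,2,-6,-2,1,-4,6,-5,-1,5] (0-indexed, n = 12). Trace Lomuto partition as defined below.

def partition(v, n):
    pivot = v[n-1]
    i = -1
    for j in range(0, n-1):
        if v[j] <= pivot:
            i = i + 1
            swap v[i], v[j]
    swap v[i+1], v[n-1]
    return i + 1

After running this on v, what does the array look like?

[4,3,-3,2,-6,-2,1,-4,-5,-1,5,6]

pivot = v[11] = 5; i = -1
j=0: v[0]=4 ≤ 5 → i=0, swap v[0],v[0] (no change) → [4,3,-3,2,-6,-2,1,-4,6,-5,-1,5]
j=1: v[1]=3 ≤ 5 → i=1, swap v[1],v[1] (no change) → [4,3,-3,2,-6,-2,1,-4,6,-5,-1,5]
j=2: v[2]=-3 ≤ 5 → i=2, swap v[2],v[2] (no change) → [4,3,-3,2,-6,-2,1,-4,6,-5,-1,5]
j=3: v[3]=2 ≤ 5 → i=3, swap v[3],v[3] (no change) → [4,3,-3,2,-6,-2,1,-4,6,-5,-1,5]
j=4: v[4]=-6 ≤ 5 → i=4, swap v[4],v[4] (no change) → [4,3,-3,2,-6,-2,1,-4,6,-5,-1,5]
j=5: v[5]=-2 ≤ 5 → i=5, swap v[5],v[5] (no change) → [4,3,-3,2,-6,-2,1,-4,6,-5,-1,5]
j=6: v[6]=1 ≤ 5 → i=6, swap v[6],v[6] (no change) → [4,3,-3,2,-6,-2,1,-4,6,-5,-1,5]
j=7: v[7]=-4 ≤ 5 → i=7, swap v[7],v[7] (no change) → [4,3,-3,2,-6,-2,1,-4,6,-5,-1,5]
j=8: v[8]=6 > 5 → no swap
j=9: v[9]=-5 ≤ 5 → i=8, swap v[8],v[9] → [4,3,-3,2,-6,-2,1,-4,-5,6,-1,5]
j=10: v[10]=-1 ≤ 5 → i=9, swap v[9],v[10] → [4,3,-3,2,-6,-2,1,-4,-5,-1,6,5]
final swap v[10],v[11] → [4,3,-3,2,-6,-2,1,-4,-5,-1,5,6]; return 10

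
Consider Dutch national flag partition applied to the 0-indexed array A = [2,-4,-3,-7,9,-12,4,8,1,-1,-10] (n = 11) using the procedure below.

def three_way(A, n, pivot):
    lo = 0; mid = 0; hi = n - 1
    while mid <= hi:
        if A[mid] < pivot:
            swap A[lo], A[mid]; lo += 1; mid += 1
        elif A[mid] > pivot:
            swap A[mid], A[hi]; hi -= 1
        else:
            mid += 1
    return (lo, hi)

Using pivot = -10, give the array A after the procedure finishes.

[-12,-10,-7,9,-3,4,8,1,-1,-4,2]

lo=0 mid=0 hi=10
2>-10: swap(0,10), hi=9 ⇒ [-10,-4,-3,-7,9,-12,4,8,1,-1,2]
-10=-10: mid=1
-4>-10: swap(1,9), hi=8 ⇒ [-10,-1,-3,-7,9,-12,4,8,1,-4,2]
-1>-10: swap(1,8), hi=7 ⇒ [-10,1,-3,-7,9,-12,4,8,-1,-4,2]
1>-10: swap(1,7), hi=6 ⇒ [-10,8,-3,-7,9,-12,4,1,-1,-4,2]
8>-10: swap(1,6), hi=5 ⇒ [-10,4,-3,-7,9,-12,8,1,-1,-4,2]
4>-10: swap(1,5), hi=4 ⇒ [-10,-12,-3,-7,9,4,8,1,-1,-4,2]
-12<-10: swap(0,1), lo=1 mid=2 ⇒ [-12,-10,-3,-7,9,4,8,1,-1,-4,2]
-3>-10: swap(2,4), hi=3 ⇒ [-12,-10,9,-7,-3,4,8,1,-1,-4,2]
9>-10: swap(2,3), hi=2 ⇒ [-12,-10,-7,9,-3,4,8,1,-1,-4,2]
-7>-10: swap(2,2), hi=1 ⇒ [-12,-10,-7,9,-3,4,8,1,-1,-4,2]
done. lo=1 hi=1; A=[-12,-10,-7,9,-3,4,8,1,-1,-4,2]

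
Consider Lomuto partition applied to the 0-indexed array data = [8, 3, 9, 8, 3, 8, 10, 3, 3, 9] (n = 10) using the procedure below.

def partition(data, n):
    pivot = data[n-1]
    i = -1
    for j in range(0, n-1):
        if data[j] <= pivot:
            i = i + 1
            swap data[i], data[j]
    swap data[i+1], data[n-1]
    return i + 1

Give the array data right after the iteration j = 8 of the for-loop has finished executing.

[8, 3, 9, 8, 3, 8, 3, 3, 10, 9]

pivot=9, i=-1
j=0: 8≤9, i=0, swap(0,0) ⇒ [8, 3, 9, 8, 3, 8, 10, 3, 3, 9]
j=1: 3≤9, i=1, swap(1,1) ⇒ [8, 3, 9, 8, 3, 8, 10, 3, 3, 9]
j=2: 9≤9, i=2, swap(2,2) ⇒ [8, 3, 9, 8, 3, 8, 10, 3, 3, 9]
j=3: 8≤9, i=3, swap(3,3) ⇒ [8, 3, 9, 8, 3, 8, 10, 3, 3, 9]
j=4: 3≤9, i=4, swap(4,4) ⇒ [8, 3, 9, 8, 3, 8, 10, 3, 3, 9]
j=5: 8≤9, i=5, swap(5,5) ⇒ [8, 3, 9, 8, 3, 8, 10, 3, 3, 9]
j=6: 10>9, skip
j=7: 3≤9, i=6, swap(6,7) ⇒ [8, 3, 9, 8, 3, 8, 3, 10, 3, 9]
j=8: 3≤9, i=7, swap(7,8) ⇒ [8, 3, 9, 8, 3, 8, 3, 3, 10, 9]
(after j=8) data = [8, 3, 9, 8, 3, 8, 3, 3, 10, 9]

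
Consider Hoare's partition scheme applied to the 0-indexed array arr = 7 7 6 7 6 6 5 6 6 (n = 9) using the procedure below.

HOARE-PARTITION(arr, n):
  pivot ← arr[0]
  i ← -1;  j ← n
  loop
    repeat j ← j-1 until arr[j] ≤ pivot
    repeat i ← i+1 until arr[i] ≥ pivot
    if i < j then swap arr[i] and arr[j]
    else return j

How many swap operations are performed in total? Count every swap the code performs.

pivot = arr[0] = 7; i = -1, j = 9
j→8 (arr[8]=6≤7), i→0 (arr[0]=7≥7); i<j, swap → 6 7 6 7 6 6 5 6 7
j→7 (arr[7]=6≤7), i→1 (arr[1]=7≥7); i<j, swap → 6 6 6 7 6 6 5 7 7
j→6 (arr[6]=5≤7), i→3 (arr[3]=7≥7); i<j, swap → 6 6 6 5 6 6 7 7 7
j→5, i→6; i≥j, return j=5. arr = 6 6 6 5 6 6 7 7 7

3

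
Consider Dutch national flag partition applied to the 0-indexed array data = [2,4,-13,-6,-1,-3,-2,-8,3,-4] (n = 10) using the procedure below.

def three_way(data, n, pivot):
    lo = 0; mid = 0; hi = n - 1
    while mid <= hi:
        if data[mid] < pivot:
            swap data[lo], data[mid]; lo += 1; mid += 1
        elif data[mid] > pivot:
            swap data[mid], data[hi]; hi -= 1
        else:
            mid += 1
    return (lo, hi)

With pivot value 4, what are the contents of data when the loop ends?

[2,-13,-6,-1,-3,-2,-8,3,-4,4]

lo=0 mid=0 hi=9
2<4: swap(0,0), lo=1 mid=1 ⇒ [2,4,-13,-6,-1,-3,-2,-8,3,-4]
4=4: mid=2
-13<4: swap(1,2), lo=2 mid=3 ⇒ [2,-13,4,-6,-1,-3,-2,-8,3,-4]
-6<4: swap(2,3), lo=3 mid=4 ⇒ [2,-13,-6,4,-1,-3,-2,-8,3,-4]
-1<4: swap(3,4), lo=4 mid=5 ⇒ [2,-13,-6,-1,4,-3,-2,-8,3,-4]
-3<4: swap(4,5), lo=5 mid=6 ⇒ [2,-13,-6,-1,-3,4,-2,-8,3,-4]
-2<4: swap(5,6), lo=6 mid=7 ⇒ [2,-13,-6,-1,-3,-2,4,-8,3,-4]
-8<4: swap(6,7), lo=7 mid=8 ⇒ [2,-13,-6,-1,-3,-2,-8,4,3,-4]
3<4: swap(7,8), lo=8 mid=9 ⇒ [2,-13,-6,-1,-3,-2,-8,3,4,-4]
-4<4: swap(8,9), lo=9 mid=10 ⇒ [2,-13,-6,-1,-3,-2,-8,3,-4,4]
done. lo=9 hi=9; data=[2,-13,-6,-1,-3,-2,-8,3,-4,4]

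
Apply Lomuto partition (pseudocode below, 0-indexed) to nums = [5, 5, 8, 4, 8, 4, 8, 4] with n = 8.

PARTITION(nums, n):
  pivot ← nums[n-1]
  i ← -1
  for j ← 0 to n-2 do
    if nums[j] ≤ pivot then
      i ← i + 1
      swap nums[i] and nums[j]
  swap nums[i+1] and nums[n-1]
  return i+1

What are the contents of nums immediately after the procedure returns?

[4, 4, 4, 5, 8, 5, 8, 8]

pivot = nums[7] = 4; i = -1
j=0: nums[0]=5 > 4 → no swap
j=1: nums[1]=5 > 4 → no swap
j=2: nums[2]=8 > 4 → no swap
j=3: nums[3]=4 ≤ 4 → i=0, swap nums[0],nums[3] → [4, 5, 8, 5, 8, 4, 8, 4]
j=4: nums[4]=8 > 4 → no swap
j=5: nums[5]=4 ≤ 4 → i=1, swap nums[1],nums[5] → [4, 4, 8, 5, 8, 5, 8, 4]
j=6: nums[6]=8 > 4 → no swap
final swap nums[2],nums[7] → [4, 4, 4, 5, 8, 5, 8, 8]; return 2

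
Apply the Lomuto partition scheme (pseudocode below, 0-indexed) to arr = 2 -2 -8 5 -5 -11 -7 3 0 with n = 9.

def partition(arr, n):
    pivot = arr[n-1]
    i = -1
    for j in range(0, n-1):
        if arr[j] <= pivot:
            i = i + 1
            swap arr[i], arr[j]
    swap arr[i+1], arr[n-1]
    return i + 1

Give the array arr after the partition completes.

pivot = arr[8] = 0; i = -1
j=0: arr[0]=2 > 0 → no swap
j=1: arr[1]=-2 ≤ 0 → i=0, swap arr[0],arr[1] → -2 2 -8 5 -5 -11 -7 3 0
j=2: arr[2]=-8 ≤ 0 → i=1, swap arr[1],arr[2] → -2 -8 2 5 -5 -11 -7 3 0
j=3: arr[3]=5 > 0 → no swap
j=4: arr[4]=-5 ≤ 0 → i=2, swap arr[2],arr[4] → -2 -8 -5 5 2 -11 -7 3 0
j=5: arr[5]=-11 ≤ 0 → i=3, swap arr[3],arr[5] → -2 -8 -5 -11 2 5 -7 3 0
j=6: arr[6]=-7 ≤ 0 → i=4, swap arr[4],arr[6] → -2 -8 -5 -11 -7 5 2 3 0
j=7: arr[7]=3 > 0 → no swap
final swap arr[5],arr[8] → -2 -8 -5 -11 -7 0 2 3 5; return 5

-2 -8 -5 -11 -7 0 2 3 5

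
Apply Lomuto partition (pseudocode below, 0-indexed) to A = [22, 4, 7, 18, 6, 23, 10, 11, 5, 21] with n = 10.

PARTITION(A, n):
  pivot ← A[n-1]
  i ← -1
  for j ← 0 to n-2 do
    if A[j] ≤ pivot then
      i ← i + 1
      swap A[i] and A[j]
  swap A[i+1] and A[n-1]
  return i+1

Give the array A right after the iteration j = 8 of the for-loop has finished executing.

[4, 7, 18, 6, 10, 11, 5, 23, 22, 21]

pivot=21, i=-1
j=0: 22>21, skip
j=1: 4≤21, i=0, swap(0,1) ⇒ [4, 22, 7, 18, 6, 23, 10, 11, 5, 21]
j=2: 7≤21, i=1, swap(1,2) ⇒ [4, 7, 22, 18, 6, 23, 10, 11, 5, 21]
j=3: 18≤21, i=2, swap(2,3) ⇒ [4, 7, 18, 22, 6, 23, 10, 11, 5, 21]
j=4: 6≤21, i=3, swap(3,4) ⇒ [4, 7, 18, 6, 22, 23, 10, 11, 5, 21]
j=5: 23>21, skip
j=6: 10≤21, i=4, swap(4,6) ⇒ [4, 7, 18, 6, 10, 23, 22, 11, 5, 21]
j=7: 11≤21, i=5, swap(5,7) ⇒ [4, 7, 18, 6, 10, 11, 22, 23, 5, 21]
j=8: 5≤21, i=6, swap(6,8) ⇒ [4, 7, 18, 6, 10, 11, 5, 23, 22, 21]
(after j=8) A = [4, 7, 18, 6, 10, 11, 5, 23, 22, 21]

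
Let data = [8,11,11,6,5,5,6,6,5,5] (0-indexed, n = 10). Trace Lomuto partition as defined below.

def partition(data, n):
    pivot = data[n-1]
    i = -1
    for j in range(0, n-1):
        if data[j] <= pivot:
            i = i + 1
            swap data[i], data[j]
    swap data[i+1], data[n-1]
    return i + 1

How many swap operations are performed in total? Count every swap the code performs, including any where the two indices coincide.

4

pivot = data[9] = 5; i = -1
j=0: data[0]=8 > 5 → no swap
j=1: data[1]=11 > 5 → no swap
j=2: data[2]=11 > 5 → no swap
j=3: data[3]=6 > 5 → no swap
j=4: data[4]=5 ≤ 5 → i=0, swap data[0],data[4] → [5,11,11,6,8,5,6,6,5,5]
j=5: data[5]=5 ≤ 5 → i=1, swap data[1],data[5] → [5,5,11,6,8,11,6,6,5,5]
j=6: data[6]=6 > 5 → no swap
j=7: data[7]=6 > 5 → no swap
j=8: data[8]=5 ≤ 5 → i=2, swap data[2],data[8] → [5,5,5,6,8,11,6,6,11,5]
final swap data[3],data[9] → [5,5,5,5,8,11,6,6,11,6]; return 3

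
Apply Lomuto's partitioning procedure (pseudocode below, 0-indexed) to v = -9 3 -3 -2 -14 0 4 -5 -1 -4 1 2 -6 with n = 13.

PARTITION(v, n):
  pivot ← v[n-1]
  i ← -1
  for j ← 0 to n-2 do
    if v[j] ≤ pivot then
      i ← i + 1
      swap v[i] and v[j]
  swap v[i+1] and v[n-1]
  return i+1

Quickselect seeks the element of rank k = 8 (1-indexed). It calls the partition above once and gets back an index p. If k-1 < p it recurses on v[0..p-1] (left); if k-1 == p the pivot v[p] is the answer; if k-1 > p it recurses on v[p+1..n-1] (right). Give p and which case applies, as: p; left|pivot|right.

pivot=-6, i=-1
j=0: -9≤-6, i=0, swap(0,0) ⇒ -9 3 -3 -2 -14 0 4 -5 -1 -4 1 2 -6
j=1: 3>-6, skip
j=2: -3>-6, skip
j=3: -2>-6, skip
j=4: -14≤-6, i=1, swap(1,4) ⇒ -9 -14 -3 -2 3 0 4 -5 -1 -4 1 2 -6
j=5: 0>-6, skip
j=6: 4>-6, skip
j=7: -5>-6, skip
j=8: -1>-6, skip
j=9: -4>-6, skip
j=10: 1>-6, skip
j=11: 2>-6, skip
swap(2,12) ⇒ -9 -14 -6 -2 3 0 4 -5 -1 -4 1 2 -3; return 2
p = 2; k-1 = 7 > 2 ⇒ right

2; right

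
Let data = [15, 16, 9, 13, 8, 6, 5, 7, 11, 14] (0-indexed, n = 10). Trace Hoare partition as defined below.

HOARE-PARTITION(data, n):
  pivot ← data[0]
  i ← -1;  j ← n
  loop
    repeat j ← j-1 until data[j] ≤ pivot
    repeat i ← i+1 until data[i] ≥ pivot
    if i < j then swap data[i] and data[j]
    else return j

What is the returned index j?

7

pivot=15
j stops at 9 (14), i stops at 0 (15); swap ⇒ [14, 16, 9, 13, 8, 6, 5, 7, 11, 15]
j stops at 8 (11), i stops at 1 (16); swap ⇒ [14, 11, 9, 13, 8, 6, 5, 7, 16, 15]
j stops at 7, i stops at 8; i≥j ⇒ return 7. data=[14, 11, 9, 13, 8, 6, 5, 7, 16, 15]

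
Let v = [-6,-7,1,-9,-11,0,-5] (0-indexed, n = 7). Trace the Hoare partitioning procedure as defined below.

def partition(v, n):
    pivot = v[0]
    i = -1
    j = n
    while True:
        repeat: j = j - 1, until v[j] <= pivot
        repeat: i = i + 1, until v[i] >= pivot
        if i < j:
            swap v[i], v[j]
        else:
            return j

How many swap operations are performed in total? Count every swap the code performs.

pivot=-6
j stops at 4 (-11), i stops at 0 (-6); swap ⇒ [-11,-7,1,-9,-6,0,-5]
j stops at 3 (-9), i stops at 2 (1); swap ⇒ [-11,-7,-9,1,-6,0,-5]
j stops at 2, i stops at 3; i≥j ⇒ return 2. v=[-11,-7,-9,1,-6,0,-5]

2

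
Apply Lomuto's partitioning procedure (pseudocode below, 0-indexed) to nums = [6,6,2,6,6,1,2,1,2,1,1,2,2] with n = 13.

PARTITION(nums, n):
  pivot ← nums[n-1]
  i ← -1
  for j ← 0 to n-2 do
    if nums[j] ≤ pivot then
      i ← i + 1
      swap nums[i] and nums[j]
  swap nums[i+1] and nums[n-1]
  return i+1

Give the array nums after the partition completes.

pivot=2, i=-1
j=0: 6>2, skip
j=1: 6>2, skip
j=2: 2≤2, i=0, swap(0,2) ⇒ [2,6,6,6,6,1,2,1,2,1,1,2,2]
j=3: 6>2, skip
j=4: 6>2, skip
j=5: 1≤2, i=1, swap(1,5) ⇒ [2,1,6,6,6,6,2,1,2,1,1,2,2]
j=6: 2≤2, i=2, swap(2,6) ⇒ [2,1,2,6,6,6,6,1,2,1,1,2,2]
j=7: 1≤2, i=3, swap(3,7) ⇒ [2,1,2,1,6,6,6,6,2,1,1,2,2]
j=8: 2≤2, i=4, swap(4,8) ⇒ [2,1,2,1,2,6,6,6,6,1,1,2,2]
j=9: 1≤2, i=5, swap(5,9) ⇒ [2,1,2,1,2,1,6,6,6,6,1,2,2]
j=10: 1≤2, i=6, swap(6,10) ⇒ [2,1,2,1,2,1,1,6,6,6,6,2,2]
j=11: 2≤2, i=7, swap(7,11) ⇒ [2,1,2,1,2,1,1,2,6,6,6,6,2]
swap(8,12) ⇒ [2,1,2,1,2,1,1,2,2,6,6,6,6]; return 8

[2,1,2,1,2,1,1,2,2,6,6,6,6]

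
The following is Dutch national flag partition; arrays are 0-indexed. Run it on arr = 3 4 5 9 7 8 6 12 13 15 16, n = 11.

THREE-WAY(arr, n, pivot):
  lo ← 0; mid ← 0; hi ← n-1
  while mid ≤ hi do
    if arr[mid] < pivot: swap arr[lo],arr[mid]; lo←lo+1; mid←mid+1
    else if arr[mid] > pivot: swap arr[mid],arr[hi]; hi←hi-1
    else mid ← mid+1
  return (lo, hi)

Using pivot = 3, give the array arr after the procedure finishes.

lo=0 mid=0 hi=10
3=3: mid=1
4>3: swap(1,10), hi=9 ⇒ 3 16 5 9 7 8 6 12 13 15 4
16>3: swap(1,9), hi=8 ⇒ 3 15 5 9 7 8 6 12 13 16 4
15>3: swap(1,8), hi=7 ⇒ 3 13 5 9 7 8 6 12 15 16 4
13>3: swap(1,7), hi=6 ⇒ 3 12 5 9 7 8 6 13 15 16 4
12>3: swap(1,6), hi=5 ⇒ 3 6 5 9 7 8 12 13 15 16 4
6>3: swap(1,5), hi=4 ⇒ 3 8 5 9 7 6 12 13 15 16 4
8>3: swap(1,4), hi=3 ⇒ 3 7 5 9 8 6 12 13 15 16 4
7>3: swap(1,3), hi=2 ⇒ 3 9 5 7 8 6 12 13 15 16 4
9>3: swap(1,2), hi=1 ⇒ 3 5 9 7 8 6 12 13 15 16 4
5>3: swap(1,1), hi=0 ⇒ 3 5 9 7 8 6 12 13 15 16 4
done. lo=0 hi=0; arr=3 5 9 7 8 6 12 13 15 16 4

3 5 9 7 8 6 12 13 15 16 4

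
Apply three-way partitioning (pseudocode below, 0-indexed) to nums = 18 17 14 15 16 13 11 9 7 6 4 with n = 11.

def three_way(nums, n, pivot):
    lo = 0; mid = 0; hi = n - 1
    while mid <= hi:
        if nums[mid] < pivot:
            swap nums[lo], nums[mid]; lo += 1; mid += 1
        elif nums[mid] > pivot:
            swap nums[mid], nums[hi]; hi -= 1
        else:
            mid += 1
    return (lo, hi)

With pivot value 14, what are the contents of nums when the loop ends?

4 6 7 9 13 11 14 16 15 17 18

pivot = 14; lo=0, mid=0, hi=10
nums[mid]=18>14: swap nums[0],nums[10]; hi=9 → 4 17 14 15 16 13 11 9 7 6 18
nums[mid]=4<14: swap nums[0],nums[0]; lo=1,mid=1 → 4 17 14 15 16 13 11 9 7 6 18
nums[mid]=17>14: swap nums[1],nums[9]; hi=8 → 4 6 14 15 16 13 11 9 7 17 18
nums[mid]=6<14: swap nums[1],nums[1]; lo=2,mid=2 → 4 6 14 15 16 13 11 9 7 17 18
nums[mid]=14=14: mid=3
nums[mid]=15>14: swap nums[3],nums[8]; hi=7 → 4 6 14 7 16 13 11 9 15 17 18
nums[mid]=7<14: swap nums[2],nums[3]; lo=3,mid=4 → 4 6 7 14 16 13 11 9 15 17 18
nums[mid]=16>14: swap nums[4],nums[7]; hi=6 → 4 6 7 14 9 13 11 16 15 17 18
nums[mid]=9<14: swap nums[3],nums[4]; lo=4,mid=5 → 4 6 7 9 14 13 11 16 15 17 18
nums[mid]=13<14: swap nums[4],nums[5]; lo=5,mid=6 → 4 6 7 9 13 14 11 16 15 17 18
nums[mid]=11<14: swap nums[5],nums[6]; lo=6,mid=7 → 4 6 7 9 13 11 14 16 15 17 18
end: lo=6, hi=6; nums = 4 6 7 9 13 11 14 16 15 17 18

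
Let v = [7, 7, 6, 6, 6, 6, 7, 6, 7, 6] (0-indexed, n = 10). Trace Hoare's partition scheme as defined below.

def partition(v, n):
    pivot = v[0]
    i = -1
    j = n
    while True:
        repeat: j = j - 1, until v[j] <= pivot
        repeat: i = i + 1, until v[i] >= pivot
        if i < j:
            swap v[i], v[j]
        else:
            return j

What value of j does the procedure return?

6

pivot = v[0] = 7; i = -1, j = 10
j→9 (v[9]=6≤7), i→0 (v[0]=7≥7); i<j, swap → [6, 7, 6, 6, 6, 6, 7, 6, 7, 7]
j→8 (v[8]=7≤7), i→1 (v[1]=7≥7); i<j, swap → [6, 7, 6, 6, 6, 6, 7, 6, 7, 7]
j→7 (v[7]=6≤7), i→6 (v[6]=7≥7); i<j, swap → [6, 7, 6, 6, 6, 6, 6, 7, 7, 7]
j→6, i→7; i≥j, return j=6. v = [6, 7, 6, 6, 6, 6, 6, 7, 7, 7]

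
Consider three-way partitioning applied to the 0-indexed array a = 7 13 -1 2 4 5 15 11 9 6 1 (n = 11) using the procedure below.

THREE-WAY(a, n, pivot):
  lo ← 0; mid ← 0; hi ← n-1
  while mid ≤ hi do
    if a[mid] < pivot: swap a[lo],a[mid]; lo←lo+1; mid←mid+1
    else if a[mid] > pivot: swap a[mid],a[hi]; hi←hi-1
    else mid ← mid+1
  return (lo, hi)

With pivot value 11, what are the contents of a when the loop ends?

lo=0 mid=0 hi=10
7<11: swap(0,0), lo=1 mid=1 ⇒ 7 13 -1 2 4 5 15 11 9 6 1
13>11: swap(1,10), hi=9 ⇒ 7 1 -1 2 4 5 15 11 9 6 13
1<11: swap(1,1), lo=2 mid=2 ⇒ 7 1 -1 2 4 5 15 11 9 6 13
-1<11: swap(2,2), lo=3 mid=3 ⇒ 7 1 -1 2 4 5 15 11 9 6 13
2<11: swap(3,3), lo=4 mid=4 ⇒ 7 1 -1 2 4 5 15 11 9 6 13
4<11: swap(4,4), lo=5 mid=5 ⇒ 7 1 -1 2 4 5 15 11 9 6 13
5<11: swap(5,5), lo=6 mid=6 ⇒ 7 1 -1 2 4 5 15 11 9 6 13
15>11: swap(6,9), hi=8 ⇒ 7 1 -1 2 4 5 6 11 9 15 13
6<11: swap(6,6), lo=7 mid=7 ⇒ 7 1 -1 2 4 5 6 11 9 15 13
11=11: mid=8
9<11: swap(7,8), lo=8 mid=9 ⇒ 7 1 -1 2 4 5 6 9 11 15 13
done. lo=8 hi=8; a=7 1 -1 2 4 5 6 9 11 15 13

7 1 -1 2 4 5 6 9 11 15 13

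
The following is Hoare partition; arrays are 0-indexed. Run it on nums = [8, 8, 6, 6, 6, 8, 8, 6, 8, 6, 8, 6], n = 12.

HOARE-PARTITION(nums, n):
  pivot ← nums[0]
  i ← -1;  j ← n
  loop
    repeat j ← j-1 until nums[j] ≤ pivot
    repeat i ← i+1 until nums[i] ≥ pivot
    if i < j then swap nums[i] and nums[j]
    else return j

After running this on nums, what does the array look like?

pivot = nums[0] = 8; i = -1, j = 12
j→11 (nums[11]=6≤8), i→0 (nums[0]=8≥8); i<j, swap → [6, 8, 6, 6, 6, 8, 8, 6, 8, 6, 8, 8]
j→10 (nums[10]=8≤8), i→1 (nums[1]=8≥8); i<j, swap → [6, 8, 6, 6, 6, 8, 8, 6, 8, 6, 8, 8]
j→9 (nums[9]=6≤8), i→5 (nums[5]=8≥8); i<j, swap → [6, 8, 6, 6, 6, 6, 8, 6, 8, 8, 8, 8]
j→8 (nums[8]=8≤8), i→6 (nums[6]=8≥8); i<j, swap → [6, 8, 6, 6, 6, 6, 8, 6, 8, 8, 8, 8]
j→7, i→8; i≥j, return j=7. nums = [6, 8, 6, 6, 6, 6, 8, 6, 8, 8, 8, 8]

[6, 8, 6, 6, 6, 6, 8, 6, 8, 8, 8, 8]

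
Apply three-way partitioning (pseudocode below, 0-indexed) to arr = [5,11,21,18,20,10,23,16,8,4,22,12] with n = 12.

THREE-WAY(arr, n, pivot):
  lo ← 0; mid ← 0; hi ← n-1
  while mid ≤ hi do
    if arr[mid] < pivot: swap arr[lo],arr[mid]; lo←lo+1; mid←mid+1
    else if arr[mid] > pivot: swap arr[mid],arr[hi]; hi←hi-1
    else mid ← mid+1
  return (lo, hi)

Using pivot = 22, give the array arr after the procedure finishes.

pivot = 22; lo=0, mid=0, hi=11
arr[mid]=5<22: swap arr[0],arr[0]; lo=1,mid=1 → [5,11,21,18,20,10,23,16,8,4,22,12]
arr[mid]=11<22: swap arr[1],arr[1]; lo=2,mid=2 → [5,11,21,18,20,10,23,16,8,4,22,12]
arr[mid]=21<22: swap arr[2],arr[2]; lo=3,mid=3 → [5,11,21,18,20,10,23,16,8,4,22,12]
arr[mid]=18<22: swap arr[3],arr[3]; lo=4,mid=4 → [5,11,21,18,20,10,23,16,8,4,22,12]
arr[mid]=20<22: swap arr[4],arr[4]; lo=5,mid=5 → [5,11,21,18,20,10,23,16,8,4,22,12]
arr[mid]=10<22: swap arr[5],arr[5]; lo=6,mid=6 → [5,11,21,18,20,10,23,16,8,4,22,12]
arr[mid]=23>22: swap arr[6],arr[11]; hi=10 → [5,11,21,18,20,10,12,16,8,4,22,23]
arr[mid]=12<22: swap arr[6],arr[6]; lo=7,mid=7 → [5,11,21,18,20,10,12,16,8,4,22,23]
arr[mid]=16<22: swap arr[7],arr[7]; lo=8,mid=8 → [5,11,21,18,20,10,12,16,8,4,22,23]
arr[mid]=8<22: swap arr[8],arr[8]; lo=9,mid=9 → [5,11,21,18,20,10,12,16,8,4,22,23]
arr[mid]=4<22: swap arr[9],arr[9]; lo=10,mid=10 → [5,11,21,18,20,10,12,16,8,4,22,23]
arr[mid]=22=22: mid=11
end: lo=10, hi=10; arr = [5,11,21,18,20,10,12,16,8,4,22,23]

[5,11,21,18,20,10,12,16,8,4,22,23]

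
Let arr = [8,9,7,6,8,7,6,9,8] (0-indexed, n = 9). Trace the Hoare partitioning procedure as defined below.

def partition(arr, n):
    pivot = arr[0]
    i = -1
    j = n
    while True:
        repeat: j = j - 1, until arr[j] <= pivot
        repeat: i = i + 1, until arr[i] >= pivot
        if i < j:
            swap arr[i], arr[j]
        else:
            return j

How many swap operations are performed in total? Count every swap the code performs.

3

pivot = arr[0] = 8; i = -1, j = 9
j→8 (arr[8]=8≤8), i→0 (arr[0]=8≥8); i<j, swap → [8,9,7,6,8,7,6,9,8]
j→6 (arr[6]=6≤8), i→1 (arr[1]=9≥8); i<j, swap → [8,6,7,6,8,7,9,9,8]
j→5 (arr[5]=7≤8), i→4 (arr[4]=8≥8); i<j, swap → [8,6,7,6,7,8,9,9,8]
j→4, i→5; i≥j, return j=4. arr = [8,6,7,6,7,8,9,9,8]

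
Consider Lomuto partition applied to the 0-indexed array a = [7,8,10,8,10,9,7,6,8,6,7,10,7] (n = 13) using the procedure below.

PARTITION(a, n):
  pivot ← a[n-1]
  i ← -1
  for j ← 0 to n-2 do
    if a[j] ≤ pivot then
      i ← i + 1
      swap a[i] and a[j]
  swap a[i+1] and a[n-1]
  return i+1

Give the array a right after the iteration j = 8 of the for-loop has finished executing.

[7,7,6,8,10,9,8,10,8,6,7,10,7]

pivot=7, i=-1
j=0: 7≤7, i=0, swap(0,0) ⇒ [7,8,10,8,10,9,7,6,8,6,7,10,7]
j=1: 8>7, skip
j=2: 10>7, skip
j=3: 8>7, skip
j=4: 10>7, skip
j=5: 9>7, skip
j=6: 7≤7, i=1, swap(1,6) ⇒ [7,7,10,8,10,9,8,6,8,6,7,10,7]
j=7: 6≤7, i=2, swap(2,7) ⇒ [7,7,6,8,10,9,8,10,8,6,7,10,7]
j=8: 8>7, skip
(after j=8) a = [7,7,6,8,10,9,8,10,8,6,7,10,7]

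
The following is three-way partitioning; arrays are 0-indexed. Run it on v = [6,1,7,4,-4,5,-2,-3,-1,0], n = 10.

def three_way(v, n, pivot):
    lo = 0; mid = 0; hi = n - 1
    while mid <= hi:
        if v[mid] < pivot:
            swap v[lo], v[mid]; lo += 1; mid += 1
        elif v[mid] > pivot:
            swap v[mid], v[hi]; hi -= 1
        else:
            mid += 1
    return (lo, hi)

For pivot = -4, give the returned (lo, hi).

(0, 0)

pivot = -4; lo=0, mid=0, hi=9
v[mid]=6>-4: swap v[0],v[9]; hi=8 → [0,1,7,4,-4,5,-2,-3,-1,6]
v[mid]=0>-4: swap v[0],v[8]; hi=7 → [-1,1,7,4,-4,5,-2,-3,0,6]
v[mid]=-1>-4: swap v[0],v[7]; hi=6 → [-3,1,7,4,-4,5,-2,-1,0,6]
v[mid]=-3>-4: swap v[0],v[6]; hi=5 → [-2,1,7,4,-4,5,-3,-1,0,6]
v[mid]=-2>-4: swap v[0],v[5]; hi=4 → [5,1,7,4,-4,-2,-3,-1,0,6]
v[mid]=5>-4: swap v[0],v[4]; hi=3 → [-4,1,7,4,5,-2,-3,-1,0,6]
v[mid]=-4=-4: mid=1
v[mid]=1>-4: swap v[1],v[3]; hi=2 → [-4,4,7,1,5,-2,-3,-1,0,6]
v[mid]=4>-4: swap v[1],v[2]; hi=1 → [-4,7,4,1,5,-2,-3,-1,0,6]
v[mid]=7>-4: swap v[1],v[1]; hi=0 → [-4,7,4,1,5,-2,-3,-1,0,6]
end: lo=0, hi=0; v = [-4,7,4,1,5,-2,-3,-1,0,6]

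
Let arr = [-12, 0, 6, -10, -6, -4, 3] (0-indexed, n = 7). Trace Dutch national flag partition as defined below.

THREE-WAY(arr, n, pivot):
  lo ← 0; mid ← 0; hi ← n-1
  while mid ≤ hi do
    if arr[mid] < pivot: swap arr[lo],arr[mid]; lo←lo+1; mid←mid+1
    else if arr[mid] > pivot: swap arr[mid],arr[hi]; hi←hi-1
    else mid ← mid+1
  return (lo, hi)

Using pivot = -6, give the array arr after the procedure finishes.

[-12, -10, -6, 6, -4, 3, 0]

lo=0 mid=0 hi=6
-12<-6: swap(0,0), lo=1 mid=1 ⇒ [-12, 0, 6, -10, -6, -4, 3]
0>-6: swap(1,6), hi=5 ⇒ [-12, 3, 6, -10, -6, -4, 0]
3>-6: swap(1,5), hi=4 ⇒ [-12, -4, 6, -10, -6, 3, 0]
-4>-6: swap(1,4), hi=3 ⇒ [-12, -6, 6, -10, -4, 3, 0]
-6=-6: mid=2
6>-6: swap(2,3), hi=2 ⇒ [-12, -6, -10, 6, -4, 3, 0]
-10<-6: swap(1,2), lo=2 mid=3 ⇒ [-12, -10, -6, 6, -4, 3, 0]
done. lo=2 hi=2; arr=[-12, -10, -6, 6, -4, 3, 0]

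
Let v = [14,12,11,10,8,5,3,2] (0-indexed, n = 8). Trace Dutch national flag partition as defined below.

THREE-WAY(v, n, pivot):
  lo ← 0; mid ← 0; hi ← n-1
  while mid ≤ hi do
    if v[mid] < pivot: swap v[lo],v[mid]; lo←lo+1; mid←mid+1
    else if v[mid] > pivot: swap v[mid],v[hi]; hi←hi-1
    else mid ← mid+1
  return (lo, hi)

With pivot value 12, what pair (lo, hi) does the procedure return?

(6, 6)

pivot = 12; lo=0, mid=0, hi=7
v[mid]=14>12: swap v[0],v[7]; hi=6 → [2,12,11,10,8,5,3,14]
v[mid]=2<12: swap v[0],v[0]; lo=1,mid=1 → [2,12,11,10,8,5,3,14]
v[mid]=12=12: mid=2
v[mid]=11<12: swap v[1],v[2]; lo=2,mid=3 → [2,11,12,10,8,5,3,14]
v[mid]=10<12: swap v[2],v[3]; lo=3,mid=4 → [2,11,10,12,8,5,3,14]
v[mid]=8<12: swap v[3],v[4]; lo=4,mid=5 → [2,11,10,8,12,5,3,14]
v[mid]=5<12: swap v[4],v[5]; lo=5,mid=6 → [2,11,10,8,5,12,3,14]
v[mid]=3<12: swap v[5],v[6]; lo=6,mid=7 → [2,11,10,8,5,3,12,14]
end: lo=6, hi=6; v = [2,11,10,8,5,3,12,14]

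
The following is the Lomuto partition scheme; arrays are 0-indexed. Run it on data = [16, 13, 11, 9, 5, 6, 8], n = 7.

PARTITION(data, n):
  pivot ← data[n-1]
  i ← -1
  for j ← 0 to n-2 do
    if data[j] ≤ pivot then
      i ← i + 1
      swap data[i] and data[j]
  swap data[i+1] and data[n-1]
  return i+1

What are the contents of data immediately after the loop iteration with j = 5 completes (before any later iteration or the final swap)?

pivot=8, i=-1
j=0: 16>8, skip
j=1: 13>8, skip
j=2: 11>8, skip
j=3: 9>8, skip
j=4: 5≤8, i=0, swap(0,4) ⇒ [5, 13, 11, 9, 16, 6, 8]
j=5: 6≤8, i=1, swap(1,5) ⇒ [5, 6, 11, 9, 16, 13, 8]
(after j=5) data = [5, 6, 11, 9, 16, 13, 8]

[5, 6, 11, 9, 16, 13, 8]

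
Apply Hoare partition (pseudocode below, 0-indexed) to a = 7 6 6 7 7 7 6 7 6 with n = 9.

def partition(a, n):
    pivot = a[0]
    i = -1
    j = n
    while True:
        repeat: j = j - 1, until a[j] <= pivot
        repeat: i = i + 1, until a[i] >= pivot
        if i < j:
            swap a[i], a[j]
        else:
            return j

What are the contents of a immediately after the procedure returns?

pivot = a[0] = 7; i = -1, j = 9
j→8 (a[8]=6≤7), i→0 (a[0]=7≥7); i<j, swap → 6 6 6 7 7 7 6 7 7
j→7 (a[7]=7≤7), i→3 (a[3]=7≥7); i<j, swap → 6 6 6 7 7 7 6 7 7
j→6 (a[6]=6≤7), i→4 (a[4]=7≥7); i<j, swap → 6 6 6 7 6 7 7 7 7
j→5, i→5; i≥j, return j=5. a = 6 6 6 7 6 7 7 7 7

6 6 6 7 6 7 7 7 7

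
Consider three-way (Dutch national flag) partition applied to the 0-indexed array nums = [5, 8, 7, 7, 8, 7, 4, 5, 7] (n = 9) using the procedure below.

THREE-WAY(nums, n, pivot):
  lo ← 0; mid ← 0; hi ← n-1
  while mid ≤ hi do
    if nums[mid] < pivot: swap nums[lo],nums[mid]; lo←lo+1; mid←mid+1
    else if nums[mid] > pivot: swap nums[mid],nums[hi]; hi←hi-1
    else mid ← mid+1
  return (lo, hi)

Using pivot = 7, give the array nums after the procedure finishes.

pivot = 7; lo=0, mid=0, hi=8
nums[mid]=5<7: swap nums[0],nums[0]; lo=1,mid=1 → [5, 8, 7, 7, 8, 7, 4, 5, 7]
nums[mid]=8>7: swap nums[1],nums[8]; hi=7 → [5, 7, 7, 7, 8, 7, 4, 5, 8]
nums[mid]=7=7: mid=2
nums[mid]=7=7: mid=3
nums[mid]=7=7: mid=4
nums[mid]=8>7: swap nums[4],nums[7]; hi=6 → [5, 7, 7, 7, 5, 7, 4, 8, 8]
nums[mid]=5<7: swap nums[1],nums[4]; lo=2,mid=5 → [5, 5, 7, 7, 7, 7, 4, 8, 8]
nums[mid]=7=7: mid=6
nums[mid]=4<7: swap nums[2],nums[6]; lo=3,mid=7 → [5, 5, 4, 7, 7, 7, 7, 8, 8]
end: lo=3, hi=6; nums = [5, 5, 4, 7, 7, 7, 7, 8, 8]

[5, 5, 4, 7, 7, 7, 7, 8, 8]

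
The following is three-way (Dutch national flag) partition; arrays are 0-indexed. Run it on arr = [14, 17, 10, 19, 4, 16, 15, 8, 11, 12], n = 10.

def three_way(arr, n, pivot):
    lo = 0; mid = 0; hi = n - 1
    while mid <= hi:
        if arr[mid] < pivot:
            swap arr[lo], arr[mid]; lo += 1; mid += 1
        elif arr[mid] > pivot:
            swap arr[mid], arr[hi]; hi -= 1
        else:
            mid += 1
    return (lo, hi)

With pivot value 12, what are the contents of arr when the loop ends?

pivot = 12; lo=0, mid=0, hi=9
arr[mid]=14>12: swap arr[0],arr[9]; hi=8 → [12, 17, 10, 19, 4, 16, 15, 8, 11, 14]
arr[mid]=12=12: mid=1
arr[mid]=17>12: swap arr[1],arr[8]; hi=7 → [12, 11, 10, 19, 4, 16, 15, 8, 17, 14]
arr[mid]=11<12: swap arr[0],arr[1]; lo=1,mid=2 → [11, 12, 10, 19, 4, 16, 15, 8, 17, 14]
arr[mid]=10<12: swap arr[1],arr[2]; lo=2,mid=3 → [11, 10, 12, 19, 4, 16, 15, 8, 17, 14]
arr[mid]=19>12: swap arr[3],arr[7]; hi=6 → [11, 10, 12, 8, 4, 16, 15, 19, 17, 14]
arr[mid]=8<12: swap arr[2],arr[3]; lo=3,mid=4 → [11, 10, 8, 12, 4, 16, 15, 19, 17, 14]
arr[mid]=4<12: swap arr[3],arr[4]; lo=4,mid=5 → [11, 10, 8, 4, 12, 16, 15, 19, 17, 14]
arr[mid]=16>12: swap arr[5],arr[6]; hi=5 → [11, 10, 8, 4, 12, 15, 16, 19, 17, 14]
arr[mid]=15>12: swap arr[5],arr[5]; hi=4 → [11, 10, 8, 4, 12, 15, 16, 19, 17, 14]
end: lo=4, hi=4; arr = [11, 10, 8, 4, 12, 15, 16, 19, 17, 14]

[11, 10, 8, 4, 12, 15, 16, 19, 17, 14]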